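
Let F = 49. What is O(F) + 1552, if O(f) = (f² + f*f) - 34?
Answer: 6320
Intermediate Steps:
O(f) = -34 + 2*f² (O(f) = (f² + f²) - 34 = 2*f² - 34 = -34 + 2*f²)
O(F) + 1552 = (-34 + 2*49²) + 1552 = (-34 + 2*2401) + 1552 = (-34 + 4802) + 1552 = 4768 + 1552 = 6320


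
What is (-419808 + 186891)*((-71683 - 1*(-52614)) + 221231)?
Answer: -47086966554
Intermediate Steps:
(-419808 + 186891)*((-71683 - 1*(-52614)) + 221231) = -232917*((-71683 + 52614) + 221231) = -232917*(-19069 + 221231) = -232917*202162 = -47086966554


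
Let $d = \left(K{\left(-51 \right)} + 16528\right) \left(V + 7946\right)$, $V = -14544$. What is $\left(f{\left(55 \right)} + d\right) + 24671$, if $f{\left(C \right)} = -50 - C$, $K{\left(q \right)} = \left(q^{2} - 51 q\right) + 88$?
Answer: $-143930598$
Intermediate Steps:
$K{\left(q \right)} = 88 + q^{2} - 51 q$
$d = -143955164$ ($d = \left(\left(88 + \left(-51\right)^{2} - -2601\right) + 16528\right) \left(-14544 + 7946\right) = \left(\left(88 + 2601 + 2601\right) + 16528\right) \left(-6598\right) = \left(5290 + 16528\right) \left(-6598\right) = 21818 \left(-6598\right) = -143955164$)
$\left(f{\left(55 \right)} + d\right) + 24671 = \left(\left(-50 - 55\right) - 143955164\right) + 24671 = \left(-105 - 143955164\right) + 24671 = -143955269 + 24671 = -143930598$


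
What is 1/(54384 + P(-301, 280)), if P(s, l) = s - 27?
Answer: 1/54056 ≈ 1.8499e-5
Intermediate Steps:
P(s, l) = -27 + s
1/(54384 + P(-301, 280)) = 1/(54384 + (-27 - 301)) = 1/(54384 - 328) = 1/54056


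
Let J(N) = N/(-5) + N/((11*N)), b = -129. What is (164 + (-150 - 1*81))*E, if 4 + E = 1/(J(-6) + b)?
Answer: 1886117/7024 ≈ 268.52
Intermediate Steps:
J(N) = 1/11 - N/5 (J(N) = N*(-1/5) + N*(1/(11*N)) = -N/5 + 1/11 = 1/11 - N/5)
E = -28151/7024 (E = -4 + 1/((1/11 - 1/5*(-6)) - 129) = -4 + 1/((1/11 + 6/5) - 129) = -4 + 1/(71/55 - 129) = -4 + 1/(-7024/55) = -4 - 55/7024 = -28151/7024 ≈ -4.0078)
(164 + (-150 - 1*81))*E = (164 + (-150 - 1*81))*(-28151/7024) = (164 + (-150 - 81))*(-28151/7024) = (164 - 231)*(-28151/7024) = -67*(-28151/7024) = 1886117/7024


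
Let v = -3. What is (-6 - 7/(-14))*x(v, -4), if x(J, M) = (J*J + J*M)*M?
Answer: 462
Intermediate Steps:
x(J, M) = M*(J² + J*M) (x(J, M) = (J² + J*M)*M = M*(J² + J*M))
(-6 - 7/(-14))*x(v, -4) = (-6 - 7/(-14))*(-3*(-4)*(-3 - 4)) = (-6 - 7*(-1/14))*(-3*(-4)*(-7)) = (-6 + ½)*(-84) = -11/2*(-84) = 462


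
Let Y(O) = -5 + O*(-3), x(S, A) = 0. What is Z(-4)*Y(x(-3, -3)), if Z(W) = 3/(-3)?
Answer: 5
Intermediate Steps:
Z(W) = -1 (Z(W) = 3*(-1/3) = -1)
Y(O) = -5 - 3*O
Z(-4)*Y(x(-3, -3)) = -(-5 - 3*0) = -(-5 + 0) = -1*(-5) = 5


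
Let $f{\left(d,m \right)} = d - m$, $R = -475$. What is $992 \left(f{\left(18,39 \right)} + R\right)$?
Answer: $-492032$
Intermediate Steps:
$992 \left(f{\left(18,39 \right)} + R\right) = 992 \left(\left(18 - 39\right) - 475\right) = 992 \left(-21 - 475\right) = 992 \left(-496\right) = -492032$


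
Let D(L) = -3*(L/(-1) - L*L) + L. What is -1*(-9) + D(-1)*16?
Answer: -7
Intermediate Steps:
D(L) = 3*L² + 4*L (D(L) = -3*(L*(-1) - L²) + L = -3*(-L - L²) + L = (3*L + 3*L²) + L = 3*L² + 4*L)
-1*(-9) + D(-1)*16 = -1*(-9) - (4 + 3*(-1))*16 = 9 - (4 - 3)*16 = 9 - 1*1*16 = 9 - 1*16 = 9 - 16 = -7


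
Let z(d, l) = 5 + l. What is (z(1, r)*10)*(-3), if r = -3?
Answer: -60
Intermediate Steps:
(z(1, r)*10)*(-3) = ((5 - 3)*10)*(-3) = (2*10)*(-3) = 20*(-3) = -60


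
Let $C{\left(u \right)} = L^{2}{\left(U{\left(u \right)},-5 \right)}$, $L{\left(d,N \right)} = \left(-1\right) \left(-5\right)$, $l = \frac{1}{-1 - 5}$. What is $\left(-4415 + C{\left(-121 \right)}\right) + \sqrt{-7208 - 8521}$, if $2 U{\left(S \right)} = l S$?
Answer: $-4390 + 7 i \sqrt{321} \approx -4390.0 + 125.42 i$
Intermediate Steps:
$l = - \frac{1}{6}$ ($l = \frac{1}{-6} = - \frac{1}{6} \approx -0.16667$)
$U{\left(S \right)} = - \frac{S}{12}$ ($U{\left(S \right)} = \frac{\left(- \frac{1}{6}\right) S}{2} = - \frac{S}{12}$)
$L{\left(d,N \right)} = 5$
$C{\left(u \right)} = 25$ ($C{\left(u \right)} = 5^{2} = 25$)
$\left(-4415 + C{\left(-121 \right)}\right) + \sqrt{-7208 - 8521} = \left(-4415 + 25\right) + \sqrt{-7208 - 8521} = -4390 + \sqrt{-15729} = -4390 + 7 i \sqrt{321}$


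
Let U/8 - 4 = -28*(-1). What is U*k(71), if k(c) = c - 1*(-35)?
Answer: 27136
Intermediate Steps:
k(c) = 35 + c (k(c) = c + 35 = 35 + c)
U = 256 (U = 32 + 8*(-28*(-1)) = 32 + 8*28 = 32 + 224 = 256)
U*k(71) = 256*(35 + 71) = 256*106 = 27136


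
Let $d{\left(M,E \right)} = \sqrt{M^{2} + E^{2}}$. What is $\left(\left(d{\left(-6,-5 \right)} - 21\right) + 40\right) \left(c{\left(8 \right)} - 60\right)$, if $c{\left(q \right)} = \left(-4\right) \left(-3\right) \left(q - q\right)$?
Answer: $-1140 - 60 \sqrt{61} \approx -1608.6$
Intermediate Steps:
$d{\left(M,E \right)} = \sqrt{E^{2} + M^{2}}$
$c{\left(q \right)} = 0$ ($c{\left(q \right)} = 12 \cdot 0 = 0$)
$\left(\left(d{\left(-6,-5 \right)} - 21\right) + 40\right) \left(c{\left(8 \right)} - 60\right) = \left(\left(\sqrt{\left(-5\right)^{2} + \left(-6\right)^{2}} - 21\right) + 40\right) \left(0 - 60\right) = \left(\left(\sqrt{25 + 36} - 21\right) + 40\right) \left(-60\right) = \left(\left(\sqrt{61} - 21\right) + 40\right) \left(-60\right) = \left(\left(-21 + \sqrt{61}\right) + 40\right) \left(-60\right) = \left(19 + \sqrt{61}\right) \left(-60\right) = -1140 - 60 \sqrt{61}$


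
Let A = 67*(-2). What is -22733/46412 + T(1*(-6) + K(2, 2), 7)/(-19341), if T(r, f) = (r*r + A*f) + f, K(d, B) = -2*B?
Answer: -133703527/299218164 ≈ -0.44684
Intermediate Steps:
A = -134
T(r, f) = r² - 133*f (T(r, f) = (r*r - 134*f) + f = (r² - 134*f) + f = r² - 133*f)
-22733/46412 + T(1*(-6) + K(2, 2), 7)/(-19341) = -22733/46412 + ((1*(-6) - 2*2)² - 133*7)/(-19341) = -22733*1/46412 + ((-6 - 4)² - 931)*(-1/19341) = -22733/46412 + ((-10)² - 931)*(-1/19341) = -22733/46412 + (100 - 931)*(-1/19341) = -22733/46412 - 831*(-1/19341) = -22733/46412 + 277/6447 = -133703527/299218164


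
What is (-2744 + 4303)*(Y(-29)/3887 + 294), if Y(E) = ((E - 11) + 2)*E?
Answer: 1783308920/3887 ≈ 4.5879e+5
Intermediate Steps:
Y(E) = E*(-9 + E) (Y(E) = ((-11 + E) + 2)*E = (-9 + E)*E = E*(-9 + E))
(-2744 + 4303)*(Y(-29)/3887 + 294) = (-2744 + 4303)*(-29*(-9 - 29)/3887 + 294) = 1559*(-29*(-38)*(1/3887) + 294) = 1559*(1102*(1/3887) + 294) = 1559*(1102/3887 + 294) = 1559*(1143880/3887) = 1783308920/3887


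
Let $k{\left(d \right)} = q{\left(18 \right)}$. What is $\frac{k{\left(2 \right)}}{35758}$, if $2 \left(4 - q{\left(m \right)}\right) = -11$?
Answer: $\frac{1}{3764} \approx 0.00026567$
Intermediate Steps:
$q{\left(m \right)} = \frac{19}{2}$ ($q{\left(m \right)} = 4 - - \frac{11}{2} = 4 + \frac{11}{2} = \frac{19}{2}$)
$k{\left(d \right)} = \frac{19}{2}$
$\frac{k{\left(2 \right)}}{35758} = \frac{19}{2 \cdot 35758} = \frac{19}{2} \cdot \frac{1}{35758} = \frac{1}{3764}$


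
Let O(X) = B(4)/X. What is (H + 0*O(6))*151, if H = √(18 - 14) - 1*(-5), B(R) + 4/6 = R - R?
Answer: 1057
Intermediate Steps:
B(R) = -⅔ (B(R) = -⅔ + (R - R) = -⅔ + 0 = -⅔)
O(X) = -2/(3*X)
H = 7 (H = √4 + 5 = 2 + 5 = 7)
(H + 0*O(6))*151 = (7 + 0*(-⅔/6))*151 = (7 + 0*(-⅔*⅙))*151 = (7 + 0*(-⅑))*151 = (7 + 0)*151 = 7*151 = 1057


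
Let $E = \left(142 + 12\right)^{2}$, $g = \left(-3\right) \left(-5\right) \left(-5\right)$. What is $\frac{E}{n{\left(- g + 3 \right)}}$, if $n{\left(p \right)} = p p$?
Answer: $\frac{5929}{1521} \approx 3.8981$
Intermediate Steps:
$g = -75$ ($g = 15 \left(-5\right) = -75$)
$n{\left(p \right)} = p^{2}$
$E = 23716$ ($E = 154^{2} = 23716$)
$\frac{E}{n{\left(- g + 3 \right)}} = \frac{23716}{\left(\left(-1\right) \left(-75\right) + 3\right)^{2}} = \frac{23716}{\left(75 + 3\right)^{2}} = \frac{23716}{78^{2}} = \frac{23716}{6084} = 23716 \cdot \frac{1}{6084} = \frac{5929}{1521}$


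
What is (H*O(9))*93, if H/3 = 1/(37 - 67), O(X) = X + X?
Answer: -837/5 ≈ -167.40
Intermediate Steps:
O(X) = 2*X
H = -1/10 (H = 3/(37 - 67) = 3/(-30) = 3*(-1/30) = -1/10 ≈ -0.10000)
(H*O(9))*93 = -9/5*93 = -837/5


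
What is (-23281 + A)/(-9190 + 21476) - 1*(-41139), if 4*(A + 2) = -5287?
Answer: 2021636597/49144 ≈ 41137.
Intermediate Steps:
A = -5295/4 (A = -2 + (¼)*(-5287) = -2 - 5287/4 = -5295/4 ≈ -1323.8)
(-23281 + A)/(-9190 + 21476) - 1*(-41139) = (-23281 - 5295/4)/(-9190 + 21476) - 1*(-41139) = -98419/4/12286 + 41139 = -98419/4*1/12286 + 41139 = -98419/49144 + 41139 = 2021636597/49144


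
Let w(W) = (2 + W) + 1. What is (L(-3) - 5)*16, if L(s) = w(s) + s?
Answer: -128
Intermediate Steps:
w(W) = 3 + W
L(s) = 3 + 2*s (L(s) = (3 + s) + s = 3 + 2*s)
(L(-3) - 5)*16 = ((3 + 2*(-3)) - 5)*16 = ((3 - 6) - 5)*16 = (-3 - 5)*16 = -8*16 = -128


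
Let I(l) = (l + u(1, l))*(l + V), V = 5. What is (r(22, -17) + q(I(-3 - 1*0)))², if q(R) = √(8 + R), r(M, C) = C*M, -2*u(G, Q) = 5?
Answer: (374 - I*√3)² ≈ 1.3987e+5 - 1296.0*I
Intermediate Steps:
u(G, Q) = -5/2 (u(G, Q) = -½*5 = -5/2)
I(l) = (5 + l)*(-5/2 + l) (I(l) = (l - 5/2)*(l + 5) = (-5/2 + l)*(5 + l) = (5 + l)*(-5/2 + l))
(r(22, -17) + q(I(-3 - 1*0)))² = (-17*22 + √(8 + (-25/2 + (-3 - 1*0)² + 5*(-3 - 1*0)/2)))² = (-374 + √(8 + (-25/2 + (-3 + 0)² + 5*(-3 + 0)/2)))² = (-374 + √(8 + (-25/2 + (-3)² + (5/2)*(-3))))² = (-374 + √(8 + (-25/2 + 9 - 15/2)))² = (-374 + √(8 - 11))² = (-374 + √(-3))² = (-374 + I*√3)²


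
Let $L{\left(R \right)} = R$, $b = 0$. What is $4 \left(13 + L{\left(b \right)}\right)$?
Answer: $52$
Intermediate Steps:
$4 \left(13 + L{\left(b \right)}\right) = 4 \left(13 + 0\right) = 4 \cdot 13 = 52$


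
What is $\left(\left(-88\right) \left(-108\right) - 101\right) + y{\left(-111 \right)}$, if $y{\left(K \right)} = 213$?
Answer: $9616$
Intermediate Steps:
$\left(\left(-88\right) \left(-108\right) - 101\right) + y{\left(-111 \right)} = \left(\left(-88\right) \left(-108\right) - 101\right) + 213 = \left(9504 - 101\right) + 213 = 9403 + 213 = 9616$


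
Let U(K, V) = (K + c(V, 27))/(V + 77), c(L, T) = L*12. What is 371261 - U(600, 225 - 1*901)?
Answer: 222377827/599 ≈ 3.7125e+5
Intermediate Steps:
c(L, T) = 12*L
U(K, V) = (K + 12*V)/(77 + V) (U(K, V) = (K + 12*V)/(V + 77) = (K + 12*V)/(77 + V))
371261 - U(600, 225 - 1*901) = 371261 - (600 + 12*(225 - 1*901))/(77 + (225 - 1*901)) = 371261 - (600 + 12*(225 - 901))/(77 + (225 - 901)) = 371261 - (600 + 12*(-676))/(77 - 676) = 371261 - (600 - 8112)/(-599) = 371261 - (-1)*(-7512)/599 = 371261 - 1*7512/599 = 371261 - 7512/599 = 222377827/599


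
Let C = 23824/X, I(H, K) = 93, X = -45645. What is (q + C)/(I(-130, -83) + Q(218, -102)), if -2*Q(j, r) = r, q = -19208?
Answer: -109596623/821610 ≈ -133.39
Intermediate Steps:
C = -23824/45645 (C = 23824/(-45645) = 23824*(-1/45645) = -23824/45645 ≈ -0.52194)
Q(j, r) = -r/2
(q + C)/(I(-130, -83) + Q(218, -102)) = (-19208 - 23824/45645)/(93 - ½*(-102)) = -876772984/(45645*(93 + 51)) = -876772984/45645/144 = -876772984/45645*1/144 = -109596623/821610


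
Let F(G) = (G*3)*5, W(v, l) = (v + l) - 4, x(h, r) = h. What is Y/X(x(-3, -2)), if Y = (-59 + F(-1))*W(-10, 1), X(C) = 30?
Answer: 481/15 ≈ 32.067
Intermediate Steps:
W(v, l) = -4 + l + v (W(v, l) = (l + v) - 4 = -4 + l + v)
F(G) = 15*G (F(G) = (3*G)*5 = 15*G)
Y = 962 (Y = (-59 + 15*(-1))*(-4 + 1 - 10) = (-59 - 15)*(-13) = -74*(-13) = 962)
Y/X(x(-3, -2)) = 962/30 = 962*(1/30) = 481/15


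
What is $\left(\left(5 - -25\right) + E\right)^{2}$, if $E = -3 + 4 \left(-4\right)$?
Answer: $121$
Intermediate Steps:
$E = -19$ ($E = -3 - 16 = -19$)
$\left(\left(5 - -25\right) + E\right)^{2} = \left(\left(5 - -25\right) - 19\right)^{2} = \left(\left(5 + 25\right) - 19\right)^{2} = \left(30 - 19\right)^{2} = 11^{2} = 121$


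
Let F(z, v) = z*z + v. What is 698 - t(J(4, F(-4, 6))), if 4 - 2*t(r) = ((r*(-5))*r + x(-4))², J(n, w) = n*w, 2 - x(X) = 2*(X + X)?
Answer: 748923098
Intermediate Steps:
F(z, v) = v + z² (F(z, v) = z² + v = v + z²)
x(X) = 2 - 4*X (x(X) = 2 - 2*(X + X) = 2 - 2*2*X = 2 - 4*X)
t(r) = 2 - (18 - 5*r²)²/2 (t(r) = 2 - ((r*(-5))*r + (2 - 4*(-4)))²/2 = 2 - ((-5*r)*r + (2 + 16))²/2 = 2 - (-5*r² + 18)²/2 = 2 - (18 - 5*r²)²/2)
698 - t(J(4, F(-4, 6))) = 698 - (2 - (-18 + 5*(4*(6 + (-4)²))²)²/2) = 698 - (2 - (-18 + 5*(4*(6 + 16))²)²/2) = 698 - (2 - (-18 + 5*(4*22)²)²/2) = 698 - (2 - (-18 + 5*88²)²/2) = 698 - (2 - (-18 + 5*7744)²/2) = 698 - (2 - (-18 + 38720)²/2) = 698 - (2 - ½*38702²) = 698 - (2 - ½*1497844804) = 698 - (2 - 748922402) = 698 - 1*(-748922400) = 698 + 748922400 = 748923098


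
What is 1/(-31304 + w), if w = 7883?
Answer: -1/23421 ≈ -4.2697e-5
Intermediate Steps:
1/(-31304 + w) = 1/(-31304 + 7883) = 1/(-23421) = -1/23421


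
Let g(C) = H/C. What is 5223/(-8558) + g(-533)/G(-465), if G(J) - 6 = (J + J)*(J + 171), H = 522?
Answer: -126863983035/207868197394 ≈ -0.61031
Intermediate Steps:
g(C) = 522/C
G(J) = 6 + 2*J*(171 + J) (G(J) = 6 + (J + J)*(J + 171) = 6 + (2*J)*(171 + J) = 6 + 2*J*(171 + J))
5223/(-8558) + g(-533)/G(-465) = 5223/(-8558) + (522/(-533))/(6 + 2*(-465)**2 + 342*(-465)) = 5223*(-1/8558) + (522*(-1/533))/(6 + 2*216225 - 159030) = -5223/8558 - 522/(533*(6 + 432450 - 159030)) = -5223/8558 - 522/533/273426 = -5223/8558 - 522/533*1/273426 = -5223/8558 - 87/24289343 = -126863983035/207868197394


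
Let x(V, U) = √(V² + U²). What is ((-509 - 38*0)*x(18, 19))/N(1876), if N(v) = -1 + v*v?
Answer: -509*√685/3519375 ≈ -0.0037853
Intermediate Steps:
N(v) = -1 + v²
x(V, U) = √(U² + V²)
((-509 - 38*0)*x(18, 19))/N(1876) = ((-509 - 38*0)*√(19² + 18²))/(-1 + 1876²) = ((-509 + 0)*√(361 + 324))/(-1 + 3519376) = -509*√685/3519375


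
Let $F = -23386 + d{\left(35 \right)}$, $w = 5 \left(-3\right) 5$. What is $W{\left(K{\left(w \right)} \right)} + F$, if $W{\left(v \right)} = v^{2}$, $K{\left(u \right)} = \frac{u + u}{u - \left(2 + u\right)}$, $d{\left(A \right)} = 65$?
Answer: $-17696$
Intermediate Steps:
$w = -75$ ($w = \left(-15\right) 5 = -75$)
$K{\left(u \right)} = - u$ ($K{\left(u \right)} = \frac{2 u}{-2} = 2 u \left(- \frac{1}{2}\right) = - u$)
$F = -23321$ ($F = -23386 + 65 = -23321$)
$W{\left(K{\left(w \right)} \right)} + F = \left(\left(-1\right) \left(-75\right)\right)^{2} - 23321 = 75^{2} - 23321 = 5625 - 23321 = -17696$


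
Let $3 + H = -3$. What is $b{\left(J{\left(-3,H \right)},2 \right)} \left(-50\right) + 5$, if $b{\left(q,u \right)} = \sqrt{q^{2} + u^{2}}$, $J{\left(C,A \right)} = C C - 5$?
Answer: $5 - 100 \sqrt{5} \approx -218.61$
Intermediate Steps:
$H = -6$ ($H = -3 - 3 = -6$)
$J{\left(C,A \right)} = -5 + C^{2}$ ($J{\left(C,A \right)} = C^{2} - 5 = -5 + C^{2}$)
$b{\left(J{\left(-3,H \right)},2 \right)} \left(-50\right) + 5 = \sqrt{\left(-5 + \left(-3\right)^{2}\right)^{2} + 2^{2}} \left(-50\right) + 5 = \sqrt{\left(-5 + 9\right)^{2} + 4} \left(-50\right) + 5 = \sqrt{4^{2} + 4} \left(-50\right) + 5 = \sqrt{16 + 4} \left(-50\right) + 5 = \sqrt{20} \left(-50\right) + 5 = 2 \sqrt{5} \left(-50\right) + 5 = - 100 \sqrt{5} + 5 = 5 - 100 \sqrt{5}$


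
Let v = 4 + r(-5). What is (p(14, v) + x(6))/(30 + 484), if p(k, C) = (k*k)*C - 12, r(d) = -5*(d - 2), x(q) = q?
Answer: 3819/257 ≈ 14.860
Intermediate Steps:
r(d) = 10 - 5*d (r(d) = -5*(-2 + d) = 10 - 5*d)
v = 39 (v = 4 + (10 - 5*(-5)) = 4 + (10 + 25) = 4 + 35 = 39)
p(k, C) = -12 + C*k² (p(k, C) = k²*C - 12 = C*k² - 12 = -12 + C*k²)
(p(14, v) + x(6))/(30 + 484) = ((-12 + 39*14²) + 6)/(30 + 484) = ((-12 + 39*196) + 6)/514 = ((-12 + 7644) + 6)*(1/514) = (7632 + 6)*(1/514) = 7638*(1/514) = 3819/257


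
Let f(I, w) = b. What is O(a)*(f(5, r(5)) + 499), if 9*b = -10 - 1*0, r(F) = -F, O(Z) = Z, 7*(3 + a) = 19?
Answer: -8962/63 ≈ -142.25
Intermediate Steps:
a = -2/7 (a = -3 + (⅐)*19 = -3 + 19/7 = -2/7 ≈ -0.28571)
b = -10/9 (b = (-10 - 1*0)/9 = (-10 + 0)/9 = (⅑)*(-10) = -10/9 ≈ -1.1111)
f(I, w) = -10/9
O(a)*(f(5, r(5)) + 499) = -2*(-10/9 + 499)/7 = -2/7*4481/9 = -8962/63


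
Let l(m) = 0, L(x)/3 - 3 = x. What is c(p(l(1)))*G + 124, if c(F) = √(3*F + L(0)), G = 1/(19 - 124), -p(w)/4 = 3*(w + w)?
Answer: 4339/35 ≈ 123.97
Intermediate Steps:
L(x) = 9 + 3*x
p(w) = -24*w (p(w) = -12*(w + w) = -12*2*w = -24*w)
G = -1/105 (G = 1/(-105) = -1/105 ≈ -0.0095238)
c(F) = √(9 + 3*F) (c(F) = √(3*F + (9 + 3*0)) = √(3*F + (9 + 0)) = √(3*F + 9) = √(9 + 3*F))
c(p(l(1)))*G + 124 = √(9 + 3*(-24*0))*(-1/105) + 124 = √(9 + 3*0)*(-1/105) + 124 = √(9 + 0)*(-1/105) + 124 = √9*(-1/105) + 124 = 3*(-1/105) + 124 = -1/35 + 124 = 4339/35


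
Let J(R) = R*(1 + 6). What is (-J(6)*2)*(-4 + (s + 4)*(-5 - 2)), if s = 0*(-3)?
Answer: 2688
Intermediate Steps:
J(R) = 7*R (J(R) = R*7 = 7*R)
s = 0
(-J(6)*2)*(-4 + (s + 4)*(-5 - 2)) = (-7*6*2)*(-4 + (0 + 4)*(-5 - 2)) = (-1*42*2)*(-4 + 4*(-7)) = (-42*2)*(-4 - 28) = -84*(-32) = 2688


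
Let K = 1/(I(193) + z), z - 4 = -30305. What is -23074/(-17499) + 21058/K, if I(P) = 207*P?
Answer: 3555966563374/17499 ≈ 2.0321e+8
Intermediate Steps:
z = -30301 (z = 4 - 30305 = -30301)
K = 1/9650 (K = 1/(207*193 - 30301) = 1/(39951 - 30301) = 1/9650 ≈ 0.00010363)
-23074/(-17499) + 21058/K = -23074/(-17499) + 21058/(1/9650) = -23074*(-1/17499) + 21058*9650 = 23074/17499 + 203209700 = 3555966563374/17499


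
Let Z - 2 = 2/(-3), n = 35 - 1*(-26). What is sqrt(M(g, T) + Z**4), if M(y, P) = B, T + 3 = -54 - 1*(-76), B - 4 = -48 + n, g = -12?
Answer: sqrt(1633)/9 ≈ 4.4900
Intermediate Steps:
n = 61 (n = 35 + 26 = 61)
Z = 4/3 (Z = 2 + 2/(-3) = 2 + 2*(-1/3) = 2 - 2/3 = 4/3 ≈ 1.3333)
B = 17 (B = 4 + (-48 + 61) = 4 + 13 = 17)
T = 19 (T = -3 + (-54 - 1*(-76)) = -3 + (-54 + 76) = -3 + 22 = 19)
M(y, P) = 17
sqrt(M(g, T) + Z**4) = sqrt(17 + (4/3)**4) = sqrt(17 + 256/81) = sqrt(1633/81) = sqrt(1633)/9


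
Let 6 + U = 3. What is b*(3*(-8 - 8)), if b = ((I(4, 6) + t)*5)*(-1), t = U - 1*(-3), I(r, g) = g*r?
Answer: 5760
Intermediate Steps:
U = -3 (U = -6 + 3 = -3)
t = 0 (t = -3 - 1*(-3) = -3 + 3 = 0)
b = -120 (b = ((6*4 + 0)*5)*(-1) = ((24 + 0)*5)*(-1) = (24*5)*(-1) = 120*(-1) = -120)
b*(3*(-8 - 8)) = -360*(-8 - 8) = -360*(-16) = -120*(-48) = 5760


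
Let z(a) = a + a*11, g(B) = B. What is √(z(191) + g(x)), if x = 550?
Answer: 7*√58 ≈ 53.310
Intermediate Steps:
z(a) = 12*a (z(a) = a + 11*a = 12*a)
√(z(191) + g(x)) = √(12*191 + 550) = √(2292 + 550) = √2842 = 7*√58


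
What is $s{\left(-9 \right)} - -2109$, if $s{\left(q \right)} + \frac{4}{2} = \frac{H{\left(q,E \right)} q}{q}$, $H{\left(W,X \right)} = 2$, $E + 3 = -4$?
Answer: $2109$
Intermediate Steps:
$E = -7$ ($E = -3 - 4 = -7$)
$s{\left(q \right)} = 0$ ($s{\left(q \right)} = -2 + \frac{2 q}{q} = -2 + 2 = 0$)
$s{\left(-9 \right)} - -2109 = 0 - -2109 = 0 + 2109 = 2109$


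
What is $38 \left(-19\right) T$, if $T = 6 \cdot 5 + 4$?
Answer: $-24548$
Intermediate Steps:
$T = 34$ ($T = 30 + 4 = 34$)
$38 \left(-19\right) T = 38 \left(-19\right) 34 = \left(-722\right) 34 = -24548$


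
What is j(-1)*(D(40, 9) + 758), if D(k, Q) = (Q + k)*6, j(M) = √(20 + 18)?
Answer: 1052*√38 ≈ 6485.0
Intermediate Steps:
j(M) = √38
D(k, Q) = 6*Q + 6*k
j(-1)*(D(40, 9) + 758) = √38*((6*9 + 6*40) + 758) = √38*((54 + 240) + 758) = √38*(294 + 758) = √38*1052 = 1052*√38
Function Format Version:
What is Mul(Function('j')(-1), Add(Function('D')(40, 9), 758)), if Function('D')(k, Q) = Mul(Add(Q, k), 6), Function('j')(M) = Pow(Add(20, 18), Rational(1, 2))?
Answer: Mul(1052, Pow(38, Rational(1, 2))) ≈ 6485.0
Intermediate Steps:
Function('j')(M) = Pow(38, Rational(1, 2))
Function('D')(k, Q) = Add(Mul(6, Q), Mul(6, k))
Mul(Function('j')(-1), Add(Function('D')(40, 9), 758)) = Mul(Pow(38, Rational(1, 2)), Add(Add(Mul(6, 9), Mul(6, 40)), 758)) = Mul(Pow(38, Rational(1, 2)), Add(Add(54, 240), 758)) = Mul(Pow(38, Rational(1, 2)), Add(294, 758)) = Mul(Pow(38, Rational(1, 2)), 1052) = Mul(1052, Pow(38, Rational(1, 2)))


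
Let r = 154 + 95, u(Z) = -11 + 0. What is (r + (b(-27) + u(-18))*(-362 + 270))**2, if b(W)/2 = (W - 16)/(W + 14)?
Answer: 71927361/169 ≈ 4.2561e+5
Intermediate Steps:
u(Z) = -11
b(W) = 2*(-16 + W)/(14 + W) (b(W) = 2*((W - 16)/(W + 14)) = 2*((-16 + W)/(14 + W)) = 2*(-16 + W)/(14 + W))
r = 249
(r + (b(-27) + u(-18))*(-362 + 270))**2 = (249 + (2*(-16 - 27)/(14 - 27) - 11)*(-362 + 270))**2 = (249 + (2*(-43)/(-13) - 11)*(-92))**2 = (249 + (2*(-1/13)*(-43) - 11)*(-92))**2 = (249 + (86/13 - 11)*(-92))**2 = (249 - 57/13*(-92))**2 = (249 + 5244/13)**2 = (8481/13)**2 = 71927361/169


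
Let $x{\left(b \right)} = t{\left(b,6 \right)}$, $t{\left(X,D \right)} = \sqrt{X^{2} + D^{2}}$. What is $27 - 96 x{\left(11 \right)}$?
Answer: $27 - 96 \sqrt{157} \approx -1175.9$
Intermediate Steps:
$t{\left(X,D \right)} = \sqrt{D^{2} + X^{2}}$
$x{\left(b \right)} = \sqrt{36 + b^{2}}$ ($x{\left(b \right)} = \sqrt{6^{2} + b^{2}} = \sqrt{36 + b^{2}}$)
$27 - 96 x{\left(11 \right)} = 27 - 96 \sqrt{36 + 11^{2}} = 27 - 96 \sqrt{36 + 121} = 27 - 96 \sqrt{157}$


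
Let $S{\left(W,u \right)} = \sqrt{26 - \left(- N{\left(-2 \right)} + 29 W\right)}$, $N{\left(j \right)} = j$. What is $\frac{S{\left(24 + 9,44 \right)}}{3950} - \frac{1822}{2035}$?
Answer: $- \frac{1822}{2035} + \frac{i \sqrt{933}}{3950} \approx -0.89533 + 0.0077329 i$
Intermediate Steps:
$S{\left(W,u \right)} = \sqrt{24 - 29 W}$ ($S{\left(W,u \right)} = \sqrt{26 - \left(2 + 29 W\right)} = \sqrt{24 - 29 W}$)
$\frac{S{\left(24 + 9,44 \right)}}{3950} - \frac{1822}{2035} = \frac{\sqrt{24 - 29 \left(24 + 9\right)}}{3950} - \frac{1822}{2035} = \sqrt{24 - 957} \cdot \frac{1}{3950} - \frac{1822}{2035} = \sqrt{-933} \cdot \frac{1}{3950} - \frac{1822}{2035} = i \sqrt{933} \cdot \frac{1}{3950} - \frac{1822}{2035} = \frac{i \sqrt{933}}{3950} - \frac{1822}{2035} = - \frac{1822}{2035} + \frac{i \sqrt{933}}{3950}$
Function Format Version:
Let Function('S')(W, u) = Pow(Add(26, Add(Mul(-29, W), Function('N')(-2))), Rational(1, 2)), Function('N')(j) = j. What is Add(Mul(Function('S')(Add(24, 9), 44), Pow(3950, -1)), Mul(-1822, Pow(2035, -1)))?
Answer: Add(Rational(-1822, 2035), Mul(Rational(1, 3950), I, Pow(933, Rational(1, 2)))) ≈ Add(-0.89533, Mul(0.0077329, I))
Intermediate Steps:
Function('S')(W, u) = Pow(Add(24, Mul(-29, W)), Rational(1, 2)) (Function('S')(W, u) = Pow(Add(26, Add(Mul(-29, W), -2)), Rational(1, 2)) = Pow(Add(26, Add(-2, Mul(-29, W))), Rational(1, 2)) = Pow(Add(24, Mul(-29, W)), Rational(1, 2)))
Add(Mul(Function('S')(Add(24, 9), 44), Pow(3950, -1)), Mul(-1822, Pow(2035, -1))) = Add(Mul(Pow(Add(24, Mul(-29, Add(24, 9))), Rational(1, 2)), Pow(3950, -1)), Mul(-1822, Pow(2035, -1))) = Add(Mul(Pow(Add(24, Mul(-29, 33)), Rational(1, 2)), Rational(1, 3950)), Mul(-1822, Rational(1, 2035))) = Add(Mul(Pow(Add(24, -957), Rational(1, 2)), Rational(1, 3950)), Rational(-1822, 2035)) = Add(Mul(Pow(-933, Rational(1, 2)), Rational(1, 3950)), Rational(-1822, 2035)) = Add(Mul(Mul(I, Pow(933, Rational(1, 2))), Rational(1, 3950)), Rational(-1822, 2035)) = Add(Mul(Rational(1, 3950), I, Pow(933, Rational(1, 2))), Rational(-1822, 2035)) = Add(Rational(-1822, 2035), Mul(Rational(1, 3950), I, Pow(933, Rational(1, 2))))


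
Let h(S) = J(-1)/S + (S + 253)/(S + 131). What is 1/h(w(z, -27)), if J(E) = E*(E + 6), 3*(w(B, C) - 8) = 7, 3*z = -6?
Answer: 6572/9065 ≈ 0.72499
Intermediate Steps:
z = -2 (z = (⅓)*(-6) = -2)
w(B, C) = 31/3 (w(B, C) = 8 + (⅓)*7 = 8 + 7/3 = 31/3)
J(E) = E*(6 + E)
h(S) = -5/S + (253 + S)/(131 + S) (h(S) = (-(6 - 1))/S + (S + 253)/(S + 131) = (-1*5)/S + (253 + S)/(131 + S) = -5/S + (253 + S)/(131 + S))
1/h(w(z, -27)) = 1/((-655 + (31/3)² + 248*(31/3))/((31/3)*(131 + 31/3))) = 1/(3*(-655 + 961/9 + 7688/3)/(31*(424/3))) = 1/((3/31)*(3/424)*(18130/9)) = 1/(9065/6572) = 6572/9065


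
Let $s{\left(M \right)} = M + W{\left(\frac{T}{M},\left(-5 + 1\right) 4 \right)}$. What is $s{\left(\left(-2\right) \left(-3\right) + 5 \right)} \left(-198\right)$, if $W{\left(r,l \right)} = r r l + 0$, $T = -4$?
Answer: $- \frac{19350}{11} \approx -1759.1$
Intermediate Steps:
$W{\left(r,l \right)} = l r^{2}$ ($W{\left(r,l \right)} = r^{2} l + 0 = l r^{2} + 0 = l r^{2}$)
$s{\left(M \right)} = M - \frac{256}{M^{2}}$ ($s{\left(M \right)} = M + \left(-5 + 1\right) 4 \left(- \frac{4}{M}\right)^{2} = M + \left(-4\right) 4 \frac{16}{M^{2}} = M - 16 \frac{16}{M^{2}} = M - \frac{256}{M^{2}}$)
$s{\left(\left(-2\right) \left(-3\right) + 5 \right)} \left(-198\right) = \left(\left(\left(-2\right) \left(-3\right) + 5\right) - \frac{256}{\left(\left(-2\right) \left(-3\right) + 5\right)^{2}}\right) \left(-198\right) = \left(\left(6 + 5\right) - \frac{256}{\left(6 + 5\right)^{2}}\right) \left(-198\right) = \left(11 - \frac{256}{121}\right) \left(-198\right) = \frac{1075}{121} \left(-198\right) = - \frac{19350}{11}$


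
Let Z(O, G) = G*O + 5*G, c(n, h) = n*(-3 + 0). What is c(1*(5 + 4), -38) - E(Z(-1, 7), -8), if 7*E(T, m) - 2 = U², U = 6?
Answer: -227/7 ≈ -32.429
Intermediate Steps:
c(n, h) = -3*n (c(n, h) = n*(-3) = -3*n)
Z(O, G) = 5*G + G*O
E(T, m) = 38/7 (E(T, m) = 2/7 + (⅐)*6² = 2/7 + (⅐)*36 = 2/7 + 36/7 = 38/7)
c(1*(5 + 4), -38) - E(Z(-1, 7), -8) = -3*(5 + 4) - 1*38/7 = -3*9 - 38/7 = -27 - 38/7 = -227/7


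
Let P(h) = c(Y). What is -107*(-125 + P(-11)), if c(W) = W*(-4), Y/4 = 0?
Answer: 13375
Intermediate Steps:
Y = 0 (Y = 4*0 = 0)
c(W) = -4*W
P(h) = 0 (P(h) = -4*0 = 0)
-107*(-125 + P(-11)) = -107*(-125 + 0) = -107*(-125) = 13375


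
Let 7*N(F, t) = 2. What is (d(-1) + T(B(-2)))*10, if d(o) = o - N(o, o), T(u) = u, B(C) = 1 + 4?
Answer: 260/7 ≈ 37.143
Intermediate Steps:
N(F, t) = 2/7 (N(F, t) = (⅐)*2 = 2/7)
B(C) = 5
d(o) = -2/7 + o (d(o) = o - 1*2/7 = o - 2/7 = -2/7 + o)
(d(-1) + T(B(-2)))*10 = ((-2/7 - 1) + 5)*10 = (-9/7 + 5)*10 = (26/7)*10 = 260/7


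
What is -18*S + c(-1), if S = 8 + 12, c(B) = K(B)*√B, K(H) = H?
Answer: -360 - I ≈ -360.0 - 1.0*I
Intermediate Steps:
c(B) = B^(3/2) (c(B) = B*√B = B^(3/2))
S = 20
-18*S + c(-1) = -18*20 + (-1)^(3/2) = -360 - I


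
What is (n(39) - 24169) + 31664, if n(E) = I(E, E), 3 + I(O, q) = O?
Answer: 7531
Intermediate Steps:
I(O, q) = -3 + O
n(E) = -3 + E
(n(39) - 24169) + 31664 = ((-3 + 39) - 24169) + 31664 = (36 - 24169) + 31664 = -24133 + 31664 = 7531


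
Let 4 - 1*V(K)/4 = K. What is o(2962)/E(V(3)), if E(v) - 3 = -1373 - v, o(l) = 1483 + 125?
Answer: -268/229 ≈ -1.1703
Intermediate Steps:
o(l) = 1608
V(K) = 16 - 4*K
E(v) = -1370 - v (E(v) = 3 + (-1373 - v) = -1370 - v)
o(2962)/E(V(3)) = 1608/(-1370 - (16 - 4*3)) = 1608/(-1370 - (16 - 12)) = 1608/(-1370 - 1*4) = 1608/(-1370 - 4) = 1608/(-1374) = 1608*(-1/1374) = -268/229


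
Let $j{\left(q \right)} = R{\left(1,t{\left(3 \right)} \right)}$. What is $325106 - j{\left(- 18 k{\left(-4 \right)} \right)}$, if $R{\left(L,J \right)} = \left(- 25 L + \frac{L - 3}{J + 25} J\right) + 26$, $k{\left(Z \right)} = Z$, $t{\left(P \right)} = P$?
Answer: $\frac{4551473}{14} \approx 3.2511 \cdot 10^{5}$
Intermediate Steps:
$R{\left(L,J \right)} = 26 - 25 L + \frac{J \left(-3 + L\right)}{25 + J}$ ($R{\left(L,J \right)} = \left(- 25 L + \frac{-3 + L}{25 + J} J\right) + 26 = \left(- 25 L + \frac{J \left(-3 + L\right)}{25 + J}\right) + 26 = 26 - 25 L + \frac{J \left(-3 + L\right)}{25 + J}$)
$j{\left(q \right)} = \frac{11}{14}$ ($j{\left(q \right)} = \frac{650 - 625 + 23 \cdot 3 - 72 \cdot 1}{25 + 3} = \frac{650 - 625 + 69 - 72}{28} = \frac{1}{28} \cdot 22 = \frac{11}{14}$)
$325106 - j{\left(- 18 k{\left(-4 \right)} \right)} = 325106 - \frac{11}{14} = \frac{4551473}{14}$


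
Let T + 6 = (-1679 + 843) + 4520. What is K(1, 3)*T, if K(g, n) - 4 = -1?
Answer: 11034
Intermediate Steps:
T = 3678 (T = -6 + ((-1679 + 843) + 4520) = -6 + (-836 + 4520) = -6 + 3684 = 3678)
K(g, n) = 3 (K(g, n) = 4 - 1 = 3)
K(1, 3)*T = 3*3678 = 11034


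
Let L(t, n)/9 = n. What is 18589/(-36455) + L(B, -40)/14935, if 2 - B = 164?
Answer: -58150103/108891085 ≈ -0.53402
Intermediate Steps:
B = -162 (B = 2 - 1*164 = 2 - 164 = -162)
L(t, n) = 9*n
18589/(-36455) + L(B, -40)/14935 = 18589/(-36455) + (9*(-40))/14935 = 18589*(-1/36455) - 360*1/14935 = -18589/36455 - 72/2987 = -58150103/108891085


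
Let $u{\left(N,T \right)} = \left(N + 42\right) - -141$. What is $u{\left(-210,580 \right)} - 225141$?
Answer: $-225168$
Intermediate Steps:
$u{\left(N,T \right)} = 183 + N$ ($u{\left(N,T \right)} = \left(42 + N\right) + 141 = 183 + N$)
$u{\left(-210,580 \right)} - 225141 = \left(183 - 210\right) - 225141 = -27 - 225141 = -225168$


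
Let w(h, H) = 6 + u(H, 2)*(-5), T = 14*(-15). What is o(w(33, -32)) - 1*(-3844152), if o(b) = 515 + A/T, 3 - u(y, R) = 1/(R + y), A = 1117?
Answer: 807378953/210 ≈ 3.8447e+6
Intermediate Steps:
u(y, R) = 3 - 1/(R + y)
T = -210
w(h, H) = 6 - 5*(5 + 3*H)/(2 + H) (w(h, H) = 6 + ((-1 + 3*2 + 3*H)/(2 + H))*(-5) = 6 + ((-1 + 6 + 3*H)/(2 + H))*(-5) = 6 + ((5 + 3*H)/(2 + H))*(-5) = 6 - 5*(5 + 3*H)/(2 + H))
o(b) = 107033/210 (o(b) = 515 + 1117/(-210) = 515 + 1117*(-1/210) = 515 - 1117/210 = 107033/210)
o(w(33, -32)) - 1*(-3844152) = 107033/210 - 1*(-3844152) = 107033/210 + 3844152 = 807378953/210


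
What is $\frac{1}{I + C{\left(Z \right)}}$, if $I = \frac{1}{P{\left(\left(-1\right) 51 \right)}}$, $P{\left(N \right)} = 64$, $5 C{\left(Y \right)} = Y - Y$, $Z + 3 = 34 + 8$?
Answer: $64$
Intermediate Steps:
$Z = 39$ ($Z = -3 + \left(34 + 8\right) = -3 + 42 = 39$)
$C{\left(Y \right)} = 0$ ($C{\left(Y \right)} = \frac{Y - Y}{5} = \frac{1}{5} \cdot 0 = 0$)
$I = \frac{1}{64} \approx 0.015625$
$\frac{1}{I + C{\left(Z \right)}} = \frac{1}{\frac{1}{64} + 0} = \frac{1}{\frac{1}{64}} = 64$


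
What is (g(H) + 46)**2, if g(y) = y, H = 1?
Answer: 2209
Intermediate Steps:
(g(H) + 46)**2 = (1 + 46)**2 = 47**2 = 2209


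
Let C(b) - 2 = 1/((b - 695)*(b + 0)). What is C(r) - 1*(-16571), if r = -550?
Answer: 11348361751/684750 ≈ 16573.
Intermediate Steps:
C(b) = 2 + 1/(b*(-695 + b)) (C(b) = 2 + 1/((b - 695)*(b + 0)) = 2 + 1/((-695 + b)*b) = 2 + 1/(b*(-695 + b)))
C(r) - 1*(-16571) = (1 - 1390*(-550) + 2*(-550)²)/((-550)*(-695 - 550)) - 1*(-16571) = -1/550*(1 + 764500 + 2*302500)/(-1245) + 16571 = -1/550*(-1/1245)*(1 + 764500 + 605000) + 16571 = -1/550*(-1/1245)*1369501 + 16571 = 1369501/684750 + 16571 = 11348361751/684750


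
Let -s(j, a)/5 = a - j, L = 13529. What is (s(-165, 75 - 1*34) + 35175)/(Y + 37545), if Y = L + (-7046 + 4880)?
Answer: 34145/48908 ≈ 0.69815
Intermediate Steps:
s(j, a) = -5*a + 5*j (s(j, a) = -5*(a - j) = -5*a + 5*j)
Y = 11363 (Y = 13529 + (-7046 + 4880) = 13529 - 2166 = 11363)
(s(-165, 75 - 1*34) + 35175)/(Y + 37545) = ((-5*(75 - 1*34) + 5*(-165)) + 35175)/(11363 + 37545) = ((-5*(75 - 34) - 825) + 35175)/48908 = ((-5*41 - 825) + 35175)*(1/48908) = ((-205 - 825) + 35175)*(1/48908) = (-1030 + 35175)*(1/48908) = 34145*(1/48908) = 34145/48908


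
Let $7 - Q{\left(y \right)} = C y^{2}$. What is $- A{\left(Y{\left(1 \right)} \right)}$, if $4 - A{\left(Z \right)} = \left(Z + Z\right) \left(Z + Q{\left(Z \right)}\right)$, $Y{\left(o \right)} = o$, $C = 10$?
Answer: $-8$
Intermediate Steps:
$Q{\left(y \right)} = 7 - 10 y^{2}$
$A{\left(Z \right)} = 4 - 2 Z \left(7 + Z - 10 Z^{2}\right)$ ($A{\left(Z \right)} = 4 - \left(Z + Z\right) \left(Z - \left(-7 + 10 Z^{2}\right)\right) = 4 - 2 Z \left(7 + Z - 10 Z^{2}\right)$)
$- A{\left(Y{\left(1 \right)} \right)} = - (4 - 2 \cdot 1^{2} + 2 \cdot 1 \left(-7 + 10 \cdot 1^{2}\right)) = - (4 - 2 + 2 \cdot 1 \left(-7 + 10 \cdot 1\right)) = - (4 - 2 + 2 \cdot 1 \left(-7 + 10\right)) = - (4 - 2 + 2 \cdot 1 \cdot 3) = - (4 - 2 + 6) = \left(-1\right) 8 = -8$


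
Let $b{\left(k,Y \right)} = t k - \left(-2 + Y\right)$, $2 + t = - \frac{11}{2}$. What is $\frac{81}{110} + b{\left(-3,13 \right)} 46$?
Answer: $\frac{58271}{110} \approx 529.74$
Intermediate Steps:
$t = - \frac{15}{2}$ ($t = -2 - \frac{11}{2} = - \frac{15}{2} \approx -7.5$)
$b{\left(k,Y \right)} = 2 - Y - \frac{15 k}{2}$ ($b{\left(k,Y \right)} = - \frac{15 k}{2} - \left(-2 + Y\right) = 2 - Y - \frac{15 k}{2}$)
$\frac{81}{110} + b{\left(-3,13 \right)} 46 = \frac{81}{110} + \left(2 - 13 - - \frac{45}{2}\right) 46 = 81 \cdot \frac{1}{110} + \left(2 - 13 + \frac{45}{2}\right) 46 = \frac{81}{110} + \frac{23}{2} \cdot 46 = \frac{81}{110} + 529 = \frac{58271}{110}$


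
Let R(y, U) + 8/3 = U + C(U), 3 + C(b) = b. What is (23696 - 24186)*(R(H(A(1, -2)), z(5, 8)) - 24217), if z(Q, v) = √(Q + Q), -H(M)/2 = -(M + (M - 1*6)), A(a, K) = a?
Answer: 35607320/3 - 980*√10 ≈ 1.1866e+7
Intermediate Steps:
H(M) = -12 + 4*M (H(M) = -(-2)*(M + (M - 1*6)) = -(-2)*(M + (M - 6)) = -(-2)*(M + (-6 + M)) = -(-2)*(-6 + 2*M) = -2*(6 - 2*M) = -12 + 4*M)
C(b) = -3 + b
z(Q, v) = √2*√Q (z(Q, v) = √(2*Q) = √2*√Q)
R(y, U) = -17/3 + 2*U (R(y, U) = -8/3 + (U + (-3 + U)) = -8/3 + (-3 + 2*U) = -17/3 + 2*U)
(23696 - 24186)*(R(H(A(1, -2)), z(5, 8)) - 24217) = (23696 - 24186)*((-17/3 + 2*(√2*√5)) - 24217) = -490*((-17/3 + 2*√10) - 24217) = -490*(-72668/3 + 2*√10) = 35607320/3 - 980*√10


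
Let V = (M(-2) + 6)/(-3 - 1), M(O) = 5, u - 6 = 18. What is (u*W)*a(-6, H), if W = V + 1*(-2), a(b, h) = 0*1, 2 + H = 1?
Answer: 0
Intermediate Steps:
u = 24 (u = 6 + 18 = 24)
H = -1 (H = -2 + 1 = -1)
V = -11/4 (V = (5 + 6)/(-3 - 1) = 11/(-4) = 11*(-¼) = -11/4 ≈ -2.7500)
a(b, h) = 0
W = -19/4 (W = -11/4 + 1*(-2) = -11/4 - 2 = -19/4 ≈ -4.7500)
(u*W)*a(-6, H) = (24*(-19/4))*0 = -114*0 = 0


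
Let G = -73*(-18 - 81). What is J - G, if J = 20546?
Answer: 13319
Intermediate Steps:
G = 7227 (G = -73*(-99) = 7227)
J - G = 20546 - 1*7227 = 20546 - 7227 = 13319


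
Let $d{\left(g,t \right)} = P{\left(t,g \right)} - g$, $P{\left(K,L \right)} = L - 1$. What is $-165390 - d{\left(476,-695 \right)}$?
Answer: $-165389$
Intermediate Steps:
$P{\left(K,L \right)} = -1 + L$
$d{\left(g,t \right)} = -1$ ($d{\left(g,t \right)} = \left(-1 + g\right) - g = -1$)
$-165390 - d{\left(476,-695 \right)} = -165390 - -1 = -165390 + 1 = -165389$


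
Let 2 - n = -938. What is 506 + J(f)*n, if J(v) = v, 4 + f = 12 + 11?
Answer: 18366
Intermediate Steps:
n = 940 (n = 2 - 1*(-938) = 2 + 938 = 940)
f = 19 (f = -4 + (12 + 11) = -4 + 23 = 19)
506 + J(f)*n = 506 + 19*940 = 506 + 17860 = 18366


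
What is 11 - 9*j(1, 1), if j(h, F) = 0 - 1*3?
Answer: 38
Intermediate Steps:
j(h, F) = -3 (j(h, F) = 0 - 3 = -3)
11 - 9*j(1, 1) = 11 - 9*(-3) = 11 + 27 = 38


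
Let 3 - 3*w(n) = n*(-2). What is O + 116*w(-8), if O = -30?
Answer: -1598/3 ≈ -532.67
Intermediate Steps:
w(n) = 1 + 2*n/3 (w(n) = 1 - n*(-2)/3 = 1 - (-2)*n/3 = 1 + 2*n/3)
O + 116*w(-8) = -30 + 116*(1 + (⅔)*(-8)) = -30 + 116*(1 - 16/3) = -30 + 116*(-13/3) = -30 - 1508/3 = -1598/3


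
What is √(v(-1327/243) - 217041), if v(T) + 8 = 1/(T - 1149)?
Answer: I*√17081609893954406/280534 ≈ 465.89*I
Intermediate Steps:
v(T) = -8 + 1/(-1149 + T) (v(T) = -8 + 1/(T - 1149) = -8 + 1/(-1149 + T))
√(v(-1327/243) - 217041) = √((9193 - (-10616)/243)/(-1149 - 1327/243) - 217041) = √((9193 - (-10616)/243)/(-1149 - 1327*1/243) - 217041) = √((9193 - 8*(-1327/243))/(-1149 - 1327/243) - 217041) = √((9193 + 10616/243)/(-280534/243) - 217041) = √(-243/280534*2244515/243 - 217041) = √(-2244515/280534 - 217041) = √(-60889624409/280534) = I*√17081609893954406/280534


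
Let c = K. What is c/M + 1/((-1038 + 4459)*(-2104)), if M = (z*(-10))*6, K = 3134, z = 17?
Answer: -5639464019/1835434920 ≈ -3.0725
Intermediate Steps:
c = 3134
M = -1020 (M = (17*(-10))*6 = -170*6 = -1020)
c/M + 1/((-1038 + 4459)*(-2104)) = 3134/(-1020) + 1/((-1038 + 4459)*(-2104)) = 3134*(-1/1020) - 1/2104/3421 = -1567/510 + (1/3421)*(-1/2104) = -1567/510 - 1/7197784 = -5639464019/1835434920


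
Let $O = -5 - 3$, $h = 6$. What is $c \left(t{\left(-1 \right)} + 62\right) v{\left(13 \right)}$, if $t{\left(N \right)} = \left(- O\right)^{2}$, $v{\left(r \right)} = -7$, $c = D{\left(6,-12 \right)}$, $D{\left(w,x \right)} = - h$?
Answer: $5292$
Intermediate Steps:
$D{\left(w,x \right)} = -6$ ($D{\left(w,x \right)} = \left(-1\right) 6 = -6$)
$c = -6$
$O = -8$
$t{\left(N \right)} = 64$ ($t{\left(N \right)} = \left(\left(-1\right) \left(-8\right)\right)^{2} = 8^{2} = 64$)
$c \left(t{\left(-1 \right)} + 62\right) v{\left(13 \right)} = - 6 \left(64 + 62\right) \left(-7\right) = \left(-6\right) 126 \left(-7\right) = \left(-756\right) \left(-7\right) = 5292$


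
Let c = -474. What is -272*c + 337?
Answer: 129265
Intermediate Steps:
-272*c + 337 = -272*(-474) + 337 = 128928 + 337 = 129265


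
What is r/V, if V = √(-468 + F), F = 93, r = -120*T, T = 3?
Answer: 24*I*√15/5 ≈ 18.59*I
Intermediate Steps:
r = -360 (r = -120*3 = -360)
V = 5*I*√15 (V = √(-468 + 93) = √(-375) = 5*I*√15 ≈ 19.365*I)
r/V = -360*(-I*√15/75) = -(-24)*I*√15/5 = 24*I*√15/5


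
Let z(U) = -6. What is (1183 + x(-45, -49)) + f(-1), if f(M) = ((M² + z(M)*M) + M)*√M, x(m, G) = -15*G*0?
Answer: 1183 + 6*I ≈ 1183.0 + 6.0*I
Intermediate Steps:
x(m, G) = 0 (x(m, G) = -15*0 = 0)
f(M) = √M*(M² - 5*M) (f(M) = ((M² - 6*M) + M)*√M = (M² - 5*M)*√M = √M*(M² - 5*M))
(1183 + x(-45, -49)) + f(-1) = (1183 + 0) + (-1)^(3/2)*(-5 - 1) = 1183 - I*(-6) = 1183 + 6*I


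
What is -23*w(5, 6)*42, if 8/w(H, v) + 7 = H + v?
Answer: -1932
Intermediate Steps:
w(H, v) = 8/(-7 + H + v) (w(H, v) = 8/(-7 + (H + v)) = 8/(-7 + H + v))
-23*w(5, 6)*42 = -184/(-7 + 5 + 6)*42 = -184/4*42 = -23*2*42 = -46*42 = -1932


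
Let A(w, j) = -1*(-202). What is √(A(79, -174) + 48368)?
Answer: √48570 ≈ 220.39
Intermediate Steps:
A(w, j) = 202
√(A(79, -174) + 48368) = √(202 + 48368) = √48570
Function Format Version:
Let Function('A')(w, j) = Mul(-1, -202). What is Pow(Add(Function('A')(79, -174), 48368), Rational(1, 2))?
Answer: Pow(48570, Rational(1, 2)) ≈ 220.39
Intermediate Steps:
Function('A')(w, j) = 202
Pow(Add(Function('A')(79, -174), 48368), Rational(1, 2)) = Pow(Add(202, 48368), Rational(1, 2)) = Pow(48570, Rational(1, 2))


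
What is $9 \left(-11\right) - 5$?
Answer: $-104$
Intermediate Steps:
$9 \left(-11\right) - 5 = -99 - 5 = -104$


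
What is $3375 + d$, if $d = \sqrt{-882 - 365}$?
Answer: $3375 + i \sqrt{1247} \approx 3375.0 + 35.313 i$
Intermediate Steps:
$d = i \sqrt{1247}$ ($d = \sqrt{-882 - 365} = \sqrt{-1247} = i \sqrt{1247} \approx 35.313 i$)
$3375 + d = 3375 + i \sqrt{1247}$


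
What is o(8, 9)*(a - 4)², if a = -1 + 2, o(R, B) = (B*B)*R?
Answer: 5832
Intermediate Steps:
o(R, B) = R*B² (o(R, B) = B²*R = R*B²)
a = 1
o(8, 9)*(a - 4)² = (8*9²)*(1 - 4)² = (8*81)*(-3)² = 648*9 = 5832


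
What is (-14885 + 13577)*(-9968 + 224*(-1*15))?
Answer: 17433024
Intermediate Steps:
(-14885 + 13577)*(-9968 + 224*(-1*15)) = -1308*(-9968 + 224*(-15)) = -1308*(-9968 - 3360) = -1308*(-13328) = 17433024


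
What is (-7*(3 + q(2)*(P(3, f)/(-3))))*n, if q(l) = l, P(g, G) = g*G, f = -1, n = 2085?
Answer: -72975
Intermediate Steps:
P(g, G) = G*g
(-7*(3 + q(2)*(P(3, f)/(-3))))*n = -7*(3 + 2*(-1*3/(-3)))*2085 = -7*(3 + 2*(-3*(-⅓)))*2085 = -7*(3 + 2*1)*2085 = -7*(3 + 2)*2085 = -7*5*2085 = -35*2085 = -72975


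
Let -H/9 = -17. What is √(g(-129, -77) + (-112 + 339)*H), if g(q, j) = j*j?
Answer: 2*√10165 ≈ 201.64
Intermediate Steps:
H = 153 (H = -9*(-17) = 153)
g(q, j) = j²
√(g(-129, -77) + (-112 + 339)*H) = √((-77)² + (-112 + 339)*153) = √(5929 + 227*153) = √(5929 + 34731) = √40660 = 2*√10165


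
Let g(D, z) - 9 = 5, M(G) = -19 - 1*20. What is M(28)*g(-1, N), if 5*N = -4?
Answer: -546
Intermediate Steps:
M(G) = -39 (M(G) = -19 - 20 = -39)
N = -⅘ (N = (⅕)*(-4) = -⅘ ≈ -0.80000)
g(D, z) = 14 (g(D, z) = 9 + 5 = 14)
M(28)*g(-1, N) = -39*14 = -546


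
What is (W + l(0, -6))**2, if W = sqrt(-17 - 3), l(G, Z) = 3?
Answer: -11 + 12*I*sqrt(5) ≈ -11.0 + 26.833*I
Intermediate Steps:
W = 2*I*sqrt(5) (W = sqrt(-20) = 2*I*sqrt(5) ≈ 4.4721*I)
(W + l(0, -6))**2 = (2*I*sqrt(5) + 3)**2 = (3 + 2*I*sqrt(5))**2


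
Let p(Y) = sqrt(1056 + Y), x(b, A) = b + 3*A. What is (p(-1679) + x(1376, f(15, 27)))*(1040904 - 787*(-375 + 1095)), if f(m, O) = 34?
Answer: 700962192 + 474264*I*sqrt(623) ≈ 7.0096e+8 + 1.1838e+7*I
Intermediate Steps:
(p(-1679) + x(1376, f(15, 27)))*(1040904 - 787*(-375 + 1095)) = (sqrt(1056 - 1679) + (1376 + 3*34))*(1040904 - 787*(-375 + 1095)) = (sqrt(-623) + (1376 + 102))*(1040904 - 787*720) = (I*sqrt(623) + 1478)*(1040904 - 566640) = (1478 + I*sqrt(623))*474264 = 700962192 + 474264*I*sqrt(623)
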